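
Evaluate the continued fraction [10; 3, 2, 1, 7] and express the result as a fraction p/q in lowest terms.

793/77

Work from the innermost term outward:
Start with 7.
1 + 1/(7/1) = 1 + 1/7 = 8/7
2 + 1/(8/7) = 2 + 7/8 = 23/8
3 + 1/(23/8) = 3 + 8/23 = 77/23
10 + 1/(77/23) = 10 + 23/77 = 793/77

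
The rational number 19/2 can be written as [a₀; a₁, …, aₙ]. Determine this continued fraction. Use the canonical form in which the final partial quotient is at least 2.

Apply division with remainder until the remainder is 0:
⌊19/2⌋ = 9, remainder 1
⌊2/1⌋ = 2, remainder 0

[9; 2]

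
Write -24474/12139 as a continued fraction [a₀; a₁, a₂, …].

-24474 = -3·12139 + 11943, so a_0 = -3
12139 = 1·11943 + 196, so a_1 = 1
11943 = 60·196 + 183, so a_2 = 60
196 = 1·183 + 13, so a_3 = 1
183 = 14·13 + 1, so a_4 = 14
13 = 13·1 + 0, so a_5 = 13

[-3; 1, 60, 1, 14, 13]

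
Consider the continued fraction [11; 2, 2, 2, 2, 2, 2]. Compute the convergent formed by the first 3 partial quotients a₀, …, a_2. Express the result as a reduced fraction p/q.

57/5

Collapse the nested fraction from the inside out:
Start with 2.
2 + 1/(2/1) = 2 + 1/2 = 5/2
11 + 1/(5/2) = 11 + 2/5 = 57/5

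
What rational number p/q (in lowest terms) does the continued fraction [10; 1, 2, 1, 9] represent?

419/39

a_0 = 10: 10/1
a_1 = 1: 11/1
a_2 = 2: 32/3
a_3 = 1: 43/4
a_4 = 9: 419/39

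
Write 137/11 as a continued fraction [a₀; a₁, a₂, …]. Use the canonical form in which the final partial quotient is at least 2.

[12; 2, 5]

137 = 12·11 + 5, so a_0 = 12
11 = 2·5 + 1, so a_1 = 2
5 = 5·1 + 0, so a_2 = 5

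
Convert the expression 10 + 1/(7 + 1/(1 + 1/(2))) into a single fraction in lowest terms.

233/23

Compute successive convergents:
a_0 = 10: 10/1
a_1 = 7: 71/7
a_2 = 1: 81/8
a_3 = 2: 233/23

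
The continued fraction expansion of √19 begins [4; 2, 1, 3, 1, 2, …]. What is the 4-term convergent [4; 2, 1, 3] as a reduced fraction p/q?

48/11

a_0 = 4: 4/1
a_1 = 2: 9/2
a_2 = 1: 13/3
a_3 = 3: 48/11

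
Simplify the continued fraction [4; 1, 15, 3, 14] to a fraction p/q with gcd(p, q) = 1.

a_0 = 4: 4/1
a_1 = 1: 5/1
a_2 = 15: 79/16
a_3 = 3: 242/49
a_4 = 14: 3467/702

3467/702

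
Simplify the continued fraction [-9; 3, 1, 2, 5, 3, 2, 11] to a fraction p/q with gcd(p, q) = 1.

Start with 11.
2 + 1/(11/1) = 2 + 1/11 = 23/11
3 + 1/(23/11) = 3 + 11/23 = 80/23
5 + 1/(80/23) = 5 + 23/80 = 423/80
2 + 1/(423/80) = 2 + 80/423 = 926/423
1 + 1/(926/423) = 1 + 423/926 = 1349/926
3 + 1/(1349/926) = 3 + 926/1349 = 4973/1349
-9 + 1/(4973/1349) = -9 + 1349/4973 = -43408/4973

-43408/4973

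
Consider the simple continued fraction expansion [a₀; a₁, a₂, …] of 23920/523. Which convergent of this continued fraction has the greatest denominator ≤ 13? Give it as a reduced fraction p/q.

List convergents until the denominator exceeds the bound:
a_0 = 45: 45/1  (≤ bound)
a_1 = 1: 46/1  (≤ bound)
a_2 = 2: 137/3  (≤ bound)
a_3 = 1: 183/4  (≤ bound)
a_4 = 3: 686/15  (> 13, stop)

183/4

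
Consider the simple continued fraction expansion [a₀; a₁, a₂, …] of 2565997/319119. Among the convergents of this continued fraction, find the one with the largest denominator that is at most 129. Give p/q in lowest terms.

394/49

a_0 = 8: 8/1  (≤ bound)
a_1 = 24: 193/24  (≤ bound)
a_2 = 2: 394/49  (≤ bound)
a_3 = 6: 2557/318  (> 129, stop)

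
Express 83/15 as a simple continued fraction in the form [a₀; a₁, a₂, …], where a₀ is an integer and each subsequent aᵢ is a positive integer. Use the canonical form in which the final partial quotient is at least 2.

[5; 1, 1, 7]

Repeatedly divide and take the remainder:
83 ÷ 15 → quotient 5, remainder 8
15 ÷ 8 → quotient 1, remainder 7
8 ÷ 7 → quotient 1, remainder 1
7 ÷ 1 → quotient 7, remainder 0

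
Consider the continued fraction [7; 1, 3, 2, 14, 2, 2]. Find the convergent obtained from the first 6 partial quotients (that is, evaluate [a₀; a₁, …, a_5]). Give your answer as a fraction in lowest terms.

2092/269

Starting at the tail and folding back:
Start with 2.
14 + 1/(2/1) = 14 + 1/2 = 29/2
2 + 1/(29/2) = 2 + 2/29 = 60/29
3 + 1/(60/29) = 3 + 29/60 = 209/60
1 + 1/(209/60) = 1 + 60/209 = 269/209
7 + 1/(269/209) = 7 + 209/269 = 2092/269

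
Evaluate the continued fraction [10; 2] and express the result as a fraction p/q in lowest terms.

21/2

Start with 2.
10 + 1/(2/1) = 10 + 1/2 = 21/2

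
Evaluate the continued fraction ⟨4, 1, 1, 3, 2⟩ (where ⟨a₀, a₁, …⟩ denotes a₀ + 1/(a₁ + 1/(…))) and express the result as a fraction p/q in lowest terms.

Starting at the tail and folding back:
Start with 2.
3 + 1/(2/1) = 3 + 1/2 = 7/2
1 + 1/(7/2) = 1 + 2/7 = 9/7
1 + 1/(9/7) = 1 + 7/9 = 16/9
4 + 1/(16/9) = 4 + 9/16 = 73/16

73/16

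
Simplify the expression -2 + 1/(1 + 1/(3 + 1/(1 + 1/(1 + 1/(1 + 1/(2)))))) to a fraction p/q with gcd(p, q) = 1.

-45/37

Start with 2.
1 + 1/(2/1) = 1 + 1/2 = 3/2
1 + 1/(3/2) = 1 + 2/3 = 5/3
1 + 1/(5/3) = 1 + 3/5 = 8/5
3 + 1/(8/5) = 3 + 5/8 = 29/8
1 + 1/(29/8) = 1 + 8/29 = 37/29
-2 + 1/(37/29) = -2 + 29/37 = -45/37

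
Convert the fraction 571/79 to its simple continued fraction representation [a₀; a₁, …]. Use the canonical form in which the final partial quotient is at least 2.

Run the Euclidean algorithm, recording each quotient:
571 = 7·79 + 18, so a_0 = 7
79 = 4·18 + 7, so a_1 = 4
18 = 2·7 + 4, so a_2 = 2
7 = 1·4 + 3, so a_3 = 1
4 = 1·3 + 1, so a_4 = 1
3 = 3·1 + 0, so a_5 = 3

[7; 4, 2, 1, 1, 3]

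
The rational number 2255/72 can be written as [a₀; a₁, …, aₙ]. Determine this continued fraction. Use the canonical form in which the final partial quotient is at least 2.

Run the Euclidean algorithm, recording each quotient:
2255 = 31·72 + 23, so a_0 = 31
72 = 3·23 + 3, so a_1 = 3
23 = 7·3 + 2, so a_2 = 7
3 = 1·2 + 1, so a_3 = 1
2 = 2·1 + 0, so a_4 = 2

[31; 3, 7, 1, 2]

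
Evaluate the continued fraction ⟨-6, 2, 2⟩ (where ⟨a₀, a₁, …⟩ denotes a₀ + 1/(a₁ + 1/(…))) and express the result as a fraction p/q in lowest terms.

-28/5

Start with 2.
2 + 1/(2/1) = 2 + 1/2 = 5/2
-6 + 1/(5/2) = -6 + 2/5 = -28/5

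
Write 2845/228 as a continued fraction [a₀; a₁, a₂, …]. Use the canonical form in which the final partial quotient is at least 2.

⌊2845/228⌋ = 12, remainder 109
⌊228/109⌋ = 2, remainder 10
⌊109/10⌋ = 10, remainder 9
⌊10/9⌋ = 1, remainder 1
⌊9/1⌋ = 9, remainder 0

[12; 2, 10, 1, 9]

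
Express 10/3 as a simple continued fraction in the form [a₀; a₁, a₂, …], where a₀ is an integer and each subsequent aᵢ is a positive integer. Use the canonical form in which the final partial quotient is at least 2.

⌊10/3⌋ = 3, remainder 1
⌊3/1⌋ = 3, remainder 0

[3; 3]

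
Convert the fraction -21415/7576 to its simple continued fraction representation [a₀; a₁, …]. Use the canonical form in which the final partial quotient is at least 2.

⌊-21415/7576⌋ = -3, remainder 1313
⌊7576/1313⌋ = 5, remainder 1011
⌊1313/1011⌋ = 1, remainder 302
⌊1011/302⌋ = 3, remainder 105
⌊302/105⌋ = 2, remainder 92
⌊105/92⌋ = 1, remainder 13
⌊92/13⌋ = 7, remainder 1
⌊13/1⌋ = 13, remainder 0

[-3; 5, 1, 3, 2, 1, 7, 13]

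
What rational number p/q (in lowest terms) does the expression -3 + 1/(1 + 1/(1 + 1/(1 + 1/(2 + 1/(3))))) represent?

a_0 = -3: -3/1
a_1 = 1: -2/1
a_2 = 1: -5/2
a_3 = 1: -7/3
a_4 = 2: -19/8
a_5 = 3: -64/27

-64/27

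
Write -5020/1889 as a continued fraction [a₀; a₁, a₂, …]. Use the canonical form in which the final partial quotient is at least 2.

[-3; 2, 1, 11, 2, 3, 1, 5]

⌊-5020/1889⌋ = -3, remainder 647
⌊1889/647⌋ = 2, remainder 595
⌊647/595⌋ = 1, remainder 52
⌊595/52⌋ = 11, remainder 23
⌊52/23⌋ = 2, remainder 6
⌊23/6⌋ = 3, remainder 5
⌊6/5⌋ = 1, remainder 1
⌊5/1⌋ = 5, remainder 0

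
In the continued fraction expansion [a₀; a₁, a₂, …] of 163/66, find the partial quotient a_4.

3

Apply division with remainder until the remainder is 0:
⌊163/66⌋ = 2, remainder 31
⌊66/31⌋ = 2, remainder 4
⌊31/4⌋ = 7, remainder 3
⌊4/3⌋ = 1, remainder 1
⌊3/1⌋ = 3, remainder 0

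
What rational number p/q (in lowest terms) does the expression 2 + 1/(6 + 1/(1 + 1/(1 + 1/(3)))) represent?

99/46

Collapse the nested fraction from the inside out:
Start with 3.
1 + 1/(3/1) = 1 + 1/3 = 4/3
1 + 1/(4/3) = 1 + 3/4 = 7/4
6 + 1/(7/4) = 6 + 4/7 = 46/7
2 + 1/(46/7) = 2 + 7/46 = 99/46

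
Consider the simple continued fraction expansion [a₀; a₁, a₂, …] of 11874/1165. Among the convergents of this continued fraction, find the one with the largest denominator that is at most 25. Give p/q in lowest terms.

214/21

List convergents until the denominator exceeds the bound:
a_0 = 10: 10/1  (≤ bound)
a_1 = 5: 51/5  (≤ bound)
a_2 = 4: 214/21  (≤ bound)
a_3 = 1: 265/26  (> 25, stop)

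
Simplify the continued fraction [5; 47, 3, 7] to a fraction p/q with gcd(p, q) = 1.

Start with 7.
3 + 1/(7/1) = 3 + 1/7 = 22/7
47 + 1/(22/7) = 47 + 7/22 = 1041/22
5 + 1/(1041/22) = 5 + 22/1041 = 5227/1041

5227/1041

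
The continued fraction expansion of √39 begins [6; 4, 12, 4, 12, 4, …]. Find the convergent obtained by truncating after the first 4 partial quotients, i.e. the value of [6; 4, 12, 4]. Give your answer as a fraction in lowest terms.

1249/200

Start with 4.
12 + 1/(4/1) = 12 + 1/4 = 49/4
4 + 1/(49/4) = 4 + 4/49 = 200/49
6 + 1/(200/49) = 6 + 49/200 = 1249/200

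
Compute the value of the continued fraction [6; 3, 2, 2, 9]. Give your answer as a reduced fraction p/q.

1007/160

Build up convergents one term at a time:
a_0 = 6: 6/1
a_1 = 3: 19/3
a_2 = 2: 44/7
a_3 = 2: 107/17
a_4 = 9: 1007/160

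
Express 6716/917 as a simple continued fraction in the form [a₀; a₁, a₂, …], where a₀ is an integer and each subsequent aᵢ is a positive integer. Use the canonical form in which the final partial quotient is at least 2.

[7; 3, 11, 2, 2, 1, 3]

Run the Euclidean algorithm, recording each quotient:
6716 ÷ 917 → quotient 7, remainder 297
917 ÷ 297 → quotient 3, remainder 26
297 ÷ 26 → quotient 11, remainder 11
26 ÷ 11 → quotient 2, remainder 4
11 ÷ 4 → quotient 2, remainder 3
4 ÷ 3 → quotient 1, remainder 1
3 ÷ 1 → quotient 3, remainder 0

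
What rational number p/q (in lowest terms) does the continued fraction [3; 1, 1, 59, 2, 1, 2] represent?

Compute successive convergents:
a_0 = 3: 3/1
a_1 = 1: 4/1
a_2 = 1: 7/2
a_3 = 59: 417/119
a_4 = 2: 841/240
a_5 = 1: 1258/359
a_6 = 2: 3357/958

3357/958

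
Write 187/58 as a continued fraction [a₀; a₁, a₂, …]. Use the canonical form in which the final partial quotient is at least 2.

Run the Euclidean algorithm, recording each quotient:
187 ÷ 58 → quotient 3, remainder 13
58 ÷ 13 → quotient 4, remainder 6
13 ÷ 6 → quotient 2, remainder 1
6 ÷ 1 → quotient 6, remainder 0

[3; 4, 2, 6]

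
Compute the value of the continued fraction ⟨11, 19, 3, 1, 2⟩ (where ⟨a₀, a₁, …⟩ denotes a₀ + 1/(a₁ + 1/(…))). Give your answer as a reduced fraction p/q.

2343/212

Collapse the nested fraction from the inside out:
Start with 2.
1 + 1/(2/1) = 1 + 1/2 = 3/2
3 + 1/(3/2) = 3 + 2/3 = 11/3
19 + 1/(11/3) = 19 + 3/11 = 212/11
11 + 1/(212/11) = 11 + 11/212 = 2343/212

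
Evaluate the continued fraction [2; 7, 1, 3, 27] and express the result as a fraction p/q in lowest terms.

1799/845

Use the convergent recurrence hₖ = aₖ·hₖ₋₁ + hₖ₋₂ (and likewise for the denominators kₖ):
a_0 = 2: 2/1
a_1 = 7: 15/7
a_2 = 1: 17/8
a_3 = 3: 66/31
a_4 = 27: 1799/845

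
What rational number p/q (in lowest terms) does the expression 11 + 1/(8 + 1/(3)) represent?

a_0 = 11: 11/1
a_1 = 8: 89/8
a_2 = 3: 278/25

278/25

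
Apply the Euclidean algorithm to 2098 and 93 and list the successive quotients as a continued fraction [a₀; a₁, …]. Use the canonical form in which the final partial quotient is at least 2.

[22; 1, 1, 3, 1, 2, 1, 2]

⌊2098/93⌋ = 22, remainder 52
⌊93/52⌋ = 1, remainder 41
⌊52/41⌋ = 1, remainder 11
⌊41/11⌋ = 3, remainder 8
⌊11/8⌋ = 1, remainder 3
⌊8/3⌋ = 2, remainder 2
⌊3/2⌋ = 1, remainder 1
⌊2/1⌋ = 2, remainder 0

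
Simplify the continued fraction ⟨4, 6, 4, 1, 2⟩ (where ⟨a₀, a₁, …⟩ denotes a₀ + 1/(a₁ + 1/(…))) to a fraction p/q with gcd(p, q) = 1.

362/87

Work from the innermost term outward:
Start with 2.
1 + 1/(2/1) = 1 + 1/2 = 3/2
4 + 1/(3/2) = 4 + 2/3 = 14/3
6 + 1/(14/3) = 6 + 3/14 = 87/14
4 + 1/(87/14) = 4 + 14/87 = 362/87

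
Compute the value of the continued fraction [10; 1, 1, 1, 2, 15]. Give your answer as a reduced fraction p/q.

Build up convergents one term at a time:
a_0 = 10: 10/1
a_1 = 1: 11/1
a_2 = 1: 21/2
a_3 = 1: 32/3
a_4 = 2: 85/8
a_5 = 15: 1307/123

1307/123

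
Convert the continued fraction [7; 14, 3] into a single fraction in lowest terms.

a_0 = 7: 7/1
a_1 = 14: 99/14
a_2 = 3: 304/43

304/43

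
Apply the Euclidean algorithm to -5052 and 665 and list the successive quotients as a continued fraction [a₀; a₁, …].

Apply division with remainder until the remainder is 0:
-5052 ÷ 665 → quotient -8, remainder 268
665 ÷ 268 → quotient 2, remainder 129
268 ÷ 129 → quotient 2, remainder 10
129 ÷ 10 → quotient 12, remainder 9
10 ÷ 9 → quotient 1, remainder 1
9 ÷ 1 → quotient 9, remainder 0

[-8; 2, 2, 12, 1, 9]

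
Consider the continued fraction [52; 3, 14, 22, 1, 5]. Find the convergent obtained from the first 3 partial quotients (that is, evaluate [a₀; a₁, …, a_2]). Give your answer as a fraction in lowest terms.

Starting at the tail and folding back:
Start with 14.
3 + 1/(14/1) = 3 + 1/14 = 43/14
52 + 1/(43/14) = 52 + 14/43 = 2250/43

2250/43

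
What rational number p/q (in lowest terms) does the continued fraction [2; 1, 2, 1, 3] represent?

Work from the innermost term outward:
Start with 3.
1 + 1/(3/1) = 1 + 1/3 = 4/3
2 + 1/(4/3) = 2 + 3/4 = 11/4
1 + 1/(11/4) = 1 + 4/11 = 15/11
2 + 1/(15/11) = 2 + 11/15 = 41/15

41/15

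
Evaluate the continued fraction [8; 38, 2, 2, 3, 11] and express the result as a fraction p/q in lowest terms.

59192/7375

Compute successive convergents:
a_0 = 8: 8/1
a_1 = 38: 305/38
a_2 = 2: 618/77
a_3 = 2: 1541/192
a_4 = 3: 5241/653
a_5 = 11: 59192/7375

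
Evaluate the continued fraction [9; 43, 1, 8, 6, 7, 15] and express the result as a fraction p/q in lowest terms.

2362246/261809

a_0 = 9: 9/1
a_1 = 43: 388/43
a_2 = 1: 397/44
a_3 = 8: 3564/395
a_4 = 6: 21781/2414
a_5 = 7: 156031/17293
a_6 = 15: 2362246/261809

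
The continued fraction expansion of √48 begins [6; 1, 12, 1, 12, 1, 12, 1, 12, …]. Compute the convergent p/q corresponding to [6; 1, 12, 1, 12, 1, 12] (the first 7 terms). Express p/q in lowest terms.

Start with 12.
1 + 1/(12/1) = 1 + 1/12 = 13/12
12 + 1/(13/12) = 12 + 12/13 = 168/13
1 + 1/(168/13) = 1 + 13/168 = 181/168
12 + 1/(181/168) = 12 + 168/181 = 2340/181
1 + 1/(2340/181) = 1 + 181/2340 = 2521/2340
6 + 1/(2521/2340) = 6 + 2340/2521 = 17466/2521

17466/2521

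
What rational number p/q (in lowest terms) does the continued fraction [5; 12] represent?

a_0 = 5: 5/1
a_1 = 12: 61/12

61/12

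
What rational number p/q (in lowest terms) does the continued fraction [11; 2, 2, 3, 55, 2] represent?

21648/1897

Compute successive convergents:
a_0 = 11: 11/1
a_1 = 2: 23/2
a_2 = 2: 57/5
a_3 = 3: 194/17
a_4 = 55: 10727/940
a_5 = 2: 21648/1897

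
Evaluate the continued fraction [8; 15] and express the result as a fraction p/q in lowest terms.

Start with 15.
8 + 1/(15/1) = 8 + 1/15 = 121/15

121/15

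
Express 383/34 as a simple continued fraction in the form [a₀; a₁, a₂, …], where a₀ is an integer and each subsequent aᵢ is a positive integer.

383 = 11·34 + 9, so a_0 = 11
34 = 3·9 + 7, so a_1 = 3
9 = 1·7 + 2, so a_2 = 1
7 = 3·2 + 1, so a_3 = 3
2 = 2·1 + 0, so a_4 = 2

[11; 3, 1, 3, 2]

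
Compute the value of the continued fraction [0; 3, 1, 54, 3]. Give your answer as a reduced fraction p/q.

166/661

Build up convergents one term at a time:
a_0 = 0: 0/1
a_1 = 3: 1/3
a_2 = 1: 1/4
a_3 = 54: 55/219
a_4 = 3: 166/661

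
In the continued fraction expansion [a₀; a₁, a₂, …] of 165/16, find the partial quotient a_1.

3

165 ÷ 16 → quotient 10, remainder 5
16 ÷ 5 → quotient 3, remainder 1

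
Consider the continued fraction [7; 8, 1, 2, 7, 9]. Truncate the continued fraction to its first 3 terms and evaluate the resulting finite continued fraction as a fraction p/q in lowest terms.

64/9

Start with 1.
8 + 1/(1/1) = 8 + 1/1 = 9/1
7 + 1/(9/1) = 7 + 1/9 = 64/9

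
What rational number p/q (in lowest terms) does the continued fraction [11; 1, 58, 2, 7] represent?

10689/892

a_0 = 11: 11/1
a_1 = 1: 12/1
a_2 = 58: 707/59
a_3 = 2: 1426/119
a_4 = 7: 10689/892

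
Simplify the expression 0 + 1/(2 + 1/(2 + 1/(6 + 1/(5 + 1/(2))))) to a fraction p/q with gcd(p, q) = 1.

Start with 2.
5 + 1/(2/1) = 5 + 1/2 = 11/2
6 + 1/(11/2) = 6 + 2/11 = 68/11
2 + 1/(68/11) = 2 + 11/68 = 147/68
2 + 1/(147/68) = 2 + 68/147 = 362/147
0 + 1/(362/147) = 0 + 147/362 = 147/362

147/362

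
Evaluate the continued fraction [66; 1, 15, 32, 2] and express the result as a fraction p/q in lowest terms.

69749/1042

Compute successive convergents:
a_0 = 66: 66/1
a_1 = 1: 67/1
a_2 = 15: 1071/16
a_3 = 32: 34339/513
a_4 = 2: 69749/1042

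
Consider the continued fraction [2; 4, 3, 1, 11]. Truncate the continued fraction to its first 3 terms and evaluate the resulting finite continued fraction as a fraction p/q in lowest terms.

Use the convergent recurrence hₖ = aₖ·hₖ₋₁ + hₖ₋₂ (and likewise for the denominators kₖ):
a_0 = 2: 2/1
a_1 = 4: 9/4
a_2 = 3: 29/13

29/13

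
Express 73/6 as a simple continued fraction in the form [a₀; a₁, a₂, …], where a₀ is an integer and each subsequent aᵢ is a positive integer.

[12; 6]

73 = 12·6 + 1, so a_0 = 12
6 = 6·1 + 0, so a_1 = 6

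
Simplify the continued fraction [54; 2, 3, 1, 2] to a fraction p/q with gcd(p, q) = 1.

1361/25

Start with 2.
1 + 1/(2/1) = 1 + 1/2 = 3/2
3 + 1/(3/2) = 3 + 2/3 = 11/3
2 + 1/(11/3) = 2 + 3/11 = 25/11
54 + 1/(25/11) = 54 + 11/25 = 1361/25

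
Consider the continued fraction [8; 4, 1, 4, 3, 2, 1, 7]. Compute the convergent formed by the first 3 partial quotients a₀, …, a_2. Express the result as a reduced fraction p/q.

41/5

Start with 1.
4 + 1/(1/1) = 4 + 1/1 = 5/1
8 + 1/(5/1) = 8 + 1/5 = 41/5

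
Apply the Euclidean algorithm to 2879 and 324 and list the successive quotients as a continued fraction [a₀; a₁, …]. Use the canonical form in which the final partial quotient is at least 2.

2879 ÷ 324 → quotient 8, remainder 287
324 ÷ 287 → quotient 1, remainder 37
287 ÷ 37 → quotient 7, remainder 28
37 ÷ 28 → quotient 1, remainder 9
28 ÷ 9 → quotient 3, remainder 1
9 ÷ 1 → quotient 9, remainder 0

[8; 1, 7, 1, 3, 9]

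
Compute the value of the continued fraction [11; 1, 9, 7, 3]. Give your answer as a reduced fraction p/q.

Work from the innermost term outward:
Start with 3.
7 + 1/(3/1) = 7 + 1/3 = 22/3
9 + 1/(22/3) = 9 + 3/22 = 201/22
1 + 1/(201/22) = 1 + 22/201 = 223/201
11 + 1/(223/201) = 11 + 201/223 = 2654/223

2654/223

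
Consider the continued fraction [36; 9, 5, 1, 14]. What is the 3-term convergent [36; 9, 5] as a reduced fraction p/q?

a_0 = 36: 36/1
a_1 = 9: 325/9
a_2 = 5: 1661/46

1661/46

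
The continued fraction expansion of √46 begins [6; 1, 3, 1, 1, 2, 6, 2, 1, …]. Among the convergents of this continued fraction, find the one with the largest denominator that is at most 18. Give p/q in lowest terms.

61/9

List convergents until the denominator exceeds the bound:
a_0 = 6: 6/1  (≤ bound)
a_1 = 1: 7/1  (≤ bound)
a_2 = 3: 27/4  (≤ bound)
a_3 = 1: 34/5  (≤ bound)
a_4 = 1: 61/9  (≤ bound)
a_5 = 2: 156/23  (> 18, stop)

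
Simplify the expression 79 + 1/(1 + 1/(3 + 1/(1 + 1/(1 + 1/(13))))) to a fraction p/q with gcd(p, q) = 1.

Use the convergent recurrence hₖ = aₖ·hₖ₋₁ + hₖ₋₂ (and likewise for the denominators kₖ):
a_0 = 79: 79/1
a_1 = 1: 80/1
a_2 = 3: 319/4
a_3 = 1: 399/5
a_4 = 1: 718/9
a_5 = 13: 9733/122

9733/122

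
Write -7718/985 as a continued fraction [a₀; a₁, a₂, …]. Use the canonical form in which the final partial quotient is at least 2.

[-8; 6, 12, 2, 6]

-7718 ÷ 985 → quotient -8, remainder 162
985 ÷ 162 → quotient 6, remainder 13
162 ÷ 13 → quotient 12, remainder 6
13 ÷ 6 → quotient 2, remainder 1
6 ÷ 1 → quotient 6, remainder 0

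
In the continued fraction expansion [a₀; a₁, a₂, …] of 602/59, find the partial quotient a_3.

602 = 10·59 + 12, so a_0 = 10
59 = 4·12 + 11, so a_1 = 4
12 = 1·11 + 1, so a_2 = 1
11 = 11·1 + 0, so a_3 = 11

11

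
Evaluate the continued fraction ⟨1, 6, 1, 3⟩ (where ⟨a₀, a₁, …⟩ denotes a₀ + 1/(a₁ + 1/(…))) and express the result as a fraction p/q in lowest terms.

31/27

Start with 3.
1 + 1/(3/1) = 1 + 1/3 = 4/3
6 + 1/(4/3) = 6 + 3/4 = 27/4
1 + 1/(27/4) = 1 + 4/27 = 31/27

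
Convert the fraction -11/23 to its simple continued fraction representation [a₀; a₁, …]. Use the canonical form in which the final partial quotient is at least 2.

-11 ÷ 23 → quotient -1, remainder 12
23 ÷ 12 → quotient 1, remainder 11
12 ÷ 11 → quotient 1, remainder 1
11 ÷ 1 → quotient 11, remainder 0

[-1; 1, 1, 11]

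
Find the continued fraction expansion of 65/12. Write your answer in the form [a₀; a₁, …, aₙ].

⌊65/12⌋ = 5, remainder 5
⌊12/5⌋ = 2, remainder 2
⌊5/2⌋ = 2, remainder 1
⌊2/1⌋ = 2, remainder 0

[5; 2, 2, 2]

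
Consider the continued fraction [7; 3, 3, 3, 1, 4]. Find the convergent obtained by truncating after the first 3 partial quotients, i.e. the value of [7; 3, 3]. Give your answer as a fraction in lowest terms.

Starting at the tail and folding back:
Start with 3.
3 + 1/(3/1) = 3 + 1/3 = 10/3
7 + 1/(10/3) = 7 + 3/10 = 73/10

73/10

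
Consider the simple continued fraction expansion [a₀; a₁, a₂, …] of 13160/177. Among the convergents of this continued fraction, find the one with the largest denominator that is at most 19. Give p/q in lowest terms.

1264/17

a_0 = 74: 74/1  (≤ bound)
a_1 = 2: 149/2  (≤ bound)
a_2 = 1: 223/3  (≤ bound)
a_3 = 5: 1264/17  (≤ bound)
a_4 = 1: 1487/20  (> 19, stop)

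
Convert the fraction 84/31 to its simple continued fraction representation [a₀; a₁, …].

[2; 1, 2, 2, 4]

Repeatedly divide and take the remainder:
⌊84/31⌋ = 2, remainder 22
⌊31/22⌋ = 1, remainder 9
⌊22/9⌋ = 2, remainder 4
⌊9/4⌋ = 2, remainder 1
⌊4/1⌋ = 4, remainder 0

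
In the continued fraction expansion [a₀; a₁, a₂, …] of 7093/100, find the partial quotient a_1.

1

7093 = 70·100 + 93, so a_0 = 70
100 = 1·93 + 7, so a_1 = 1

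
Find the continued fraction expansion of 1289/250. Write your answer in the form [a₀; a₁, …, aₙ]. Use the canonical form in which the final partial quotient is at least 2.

[5; 6, 2, 2, 3, 2]

Run the Euclidean algorithm, recording each quotient:
⌊1289/250⌋ = 5, remainder 39
⌊250/39⌋ = 6, remainder 16
⌊39/16⌋ = 2, remainder 7
⌊16/7⌋ = 2, remainder 2
⌊7/2⌋ = 3, remainder 1
⌊2/1⌋ = 2, remainder 0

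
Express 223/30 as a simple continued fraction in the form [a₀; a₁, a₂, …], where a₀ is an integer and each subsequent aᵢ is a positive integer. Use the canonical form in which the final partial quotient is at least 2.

[7; 2, 3, 4]

Run the Euclidean algorithm, recording each quotient:
223 = 7·30 + 13, so a_0 = 7
30 = 2·13 + 4, so a_1 = 2
13 = 3·4 + 1, so a_2 = 3
4 = 4·1 + 0, so a_3 = 4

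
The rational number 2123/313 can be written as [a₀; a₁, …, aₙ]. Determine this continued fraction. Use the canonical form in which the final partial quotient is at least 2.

Apply division with remainder until the remainder is 0:
⌊2123/313⌋ = 6, remainder 245
⌊313/245⌋ = 1, remainder 68
⌊245/68⌋ = 3, remainder 41
⌊68/41⌋ = 1, remainder 27
⌊41/27⌋ = 1, remainder 14
⌊27/14⌋ = 1, remainder 13
⌊14/13⌋ = 1, remainder 1
⌊13/1⌋ = 13, remainder 0

[6; 1, 3, 1, 1, 1, 1, 13]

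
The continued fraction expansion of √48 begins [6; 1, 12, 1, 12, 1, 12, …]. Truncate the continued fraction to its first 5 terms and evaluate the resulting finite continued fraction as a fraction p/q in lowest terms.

Start with 12.
1 + 1/(12/1) = 1 + 1/12 = 13/12
12 + 1/(13/12) = 12 + 12/13 = 168/13
1 + 1/(168/13) = 1 + 13/168 = 181/168
6 + 1/(181/168) = 6 + 168/181 = 1254/181

1254/181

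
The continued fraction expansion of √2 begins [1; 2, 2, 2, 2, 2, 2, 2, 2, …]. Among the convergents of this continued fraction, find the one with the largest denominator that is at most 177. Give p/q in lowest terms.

List convergents until the denominator exceeds the bound:
a_0 = 1: 1/1  (≤ bound)
a_1 = 2: 3/2  (≤ bound)
a_2 = 2: 7/5  (≤ bound)
a_3 = 2: 17/12  (≤ bound)
a_4 = 2: 41/29  (≤ bound)
a_5 = 2: 99/70  (≤ bound)
a_6 = 2: 239/169  (≤ bound)
a_7 = 2: 577/408  (> 177, stop)

239/169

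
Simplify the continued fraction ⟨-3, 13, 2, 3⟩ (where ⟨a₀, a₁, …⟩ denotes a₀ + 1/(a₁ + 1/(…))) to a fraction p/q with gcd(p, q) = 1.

-275/94

Start with 3.
2 + 1/(3/1) = 2 + 1/3 = 7/3
13 + 1/(7/3) = 13 + 3/7 = 94/7
-3 + 1/(94/7) = -3 + 7/94 = -275/94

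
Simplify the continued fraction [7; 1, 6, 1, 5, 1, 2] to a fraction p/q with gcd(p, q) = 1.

a_0 = 7: 7/1
a_1 = 1: 8/1
a_2 = 6: 55/7
a_3 = 1: 63/8
a_4 = 5: 370/47
a_5 = 1: 433/55
a_6 = 2: 1236/157

1236/157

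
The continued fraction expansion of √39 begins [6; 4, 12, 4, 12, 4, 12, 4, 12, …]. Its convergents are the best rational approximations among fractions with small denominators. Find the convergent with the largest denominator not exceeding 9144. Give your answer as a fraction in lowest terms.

15294/2449

a_0 = 6: 6/1  (≤ bound)
a_1 = 4: 25/4  (≤ bound)
a_2 = 12: 306/49  (≤ bound)
a_3 = 4: 1249/200  (≤ bound)
a_4 = 12: 15294/2449  (≤ bound)
a_5 = 4: 62425/9996  (> 9144, stop)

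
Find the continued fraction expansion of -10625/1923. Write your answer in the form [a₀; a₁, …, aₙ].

[-6; 2, 9, 2, 2, 2, 1, 5]

-10625 = -6·1923 + 913, so a_0 = -6
1923 = 2·913 + 97, so a_1 = 2
913 = 9·97 + 40, so a_2 = 9
97 = 2·40 + 17, so a_3 = 2
40 = 2·17 + 6, so a_4 = 2
17 = 2·6 + 5, so a_5 = 2
6 = 1·5 + 1, so a_6 = 1
5 = 5·1 + 0, so a_7 = 5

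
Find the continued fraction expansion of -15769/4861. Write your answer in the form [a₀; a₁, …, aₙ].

⌊-15769/4861⌋ = -4, remainder 3675
⌊4861/3675⌋ = 1, remainder 1186
⌊3675/1186⌋ = 3, remainder 117
⌊1186/117⌋ = 10, remainder 16
⌊117/16⌋ = 7, remainder 5
⌊16/5⌋ = 3, remainder 1
⌊5/1⌋ = 5, remainder 0

[-4; 1, 3, 10, 7, 3, 5]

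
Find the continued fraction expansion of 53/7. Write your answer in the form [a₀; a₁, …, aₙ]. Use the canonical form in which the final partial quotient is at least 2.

[7; 1, 1, 3]

Run the Euclidean algorithm, recording each quotient:
53 = 7·7 + 4, so a_0 = 7
7 = 1·4 + 3, so a_1 = 1
4 = 1·3 + 1, so a_2 = 1
3 = 3·1 + 0, so a_3 = 3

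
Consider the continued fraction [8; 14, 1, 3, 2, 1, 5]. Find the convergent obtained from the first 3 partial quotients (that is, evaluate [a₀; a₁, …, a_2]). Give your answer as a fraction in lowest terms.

121/15

a_0 = 8: 8/1
a_1 = 14: 113/14
a_2 = 1: 121/15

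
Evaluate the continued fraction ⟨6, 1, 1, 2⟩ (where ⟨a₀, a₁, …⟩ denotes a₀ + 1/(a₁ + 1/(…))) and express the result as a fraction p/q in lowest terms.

33/5

Starting at the tail and folding back:
Start with 2.
1 + 1/(2/1) = 1 + 1/2 = 3/2
1 + 1/(3/2) = 1 + 2/3 = 5/3
6 + 1/(5/3) = 6 + 3/5 = 33/5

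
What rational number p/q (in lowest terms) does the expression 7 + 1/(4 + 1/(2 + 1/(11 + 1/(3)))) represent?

a_0 = 7: 7/1
a_1 = 4: 29/4
a_2 = 2: 65/9
a_3 = 11: 744/103
a_4 = 3: 2297/318

2297/318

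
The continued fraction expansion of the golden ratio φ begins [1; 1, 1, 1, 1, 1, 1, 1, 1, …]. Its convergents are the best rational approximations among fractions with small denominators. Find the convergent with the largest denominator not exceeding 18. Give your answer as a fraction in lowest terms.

List convergents until the denominator exceeds the bound:
a_0 = 1: 1/1  (≤ bound)
a_1 = 1: 2/1  (≤ bound)
a_2 = 1: 3/2  (≤ bound)
a_3 = 1: 5/3  (≤ bound)
a_4 = 1: 8/5  (≤ bound)
a_5 = 1: 13/8  (≤ bound)
a_6 = 1: 21/13  (≤ bound)
a_7 = 1: 34/21  (> 18, stop)

21/13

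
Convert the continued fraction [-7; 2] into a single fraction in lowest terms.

Work from the innermost term outward:
Start with 2.
-7 + 1/(2/1) = -7 + 1/2 = -13/2

-13/2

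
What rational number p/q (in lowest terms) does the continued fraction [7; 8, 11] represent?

634/89

Compute successive convergents:
a_0 = 7: 7/1
a_1 = 8: 57/8
a_2 = 11: 634/89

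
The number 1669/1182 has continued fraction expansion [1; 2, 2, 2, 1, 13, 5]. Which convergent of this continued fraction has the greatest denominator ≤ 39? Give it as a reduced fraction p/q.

24/17

a_0 = 1: 1/1  (≤ bound)
a_1 = 2: 3/2  (≤ bound)
a_2 = 2: 7/5  (≤ bound)
a_3 = 2: 17/12  (≤ bound)
a_4 = 1: 24/17  (≤ bound)
a_5 = 13: 329/233  (> 39, stop)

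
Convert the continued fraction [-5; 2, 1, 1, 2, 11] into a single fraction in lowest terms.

-683/148

Start with 11.
2 + 1/(11/1) = 2 + 1/11 = 23/11
1 + 1/(23/11) = 1 + 11/23 = 34/23
1 + 1/(34/23) = 1 + 23/34 = 57/34
2 + 1/(57/34) = 2 + 34/57 = 148/57
-5 + 1/(148/57) = -5 + 57/148 = -683/148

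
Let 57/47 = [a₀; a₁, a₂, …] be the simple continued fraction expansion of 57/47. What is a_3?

2

Run the Euclidean algorithm, recording each quotient:
⌊57/47⌋ = 1, remainder 10
⌊47/10⌋ = 4, remainder 7
⌊10/7⌋ = 1, remainder 3
⌊7/3⌋ = 2, remainder 1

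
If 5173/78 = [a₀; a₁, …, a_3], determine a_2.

5173 = 66·78 + 25, so a_0 = 66
78 = 3·25 + 3, so a_1 = 3
25 = 8·3 + 1, so a_2 = 8

8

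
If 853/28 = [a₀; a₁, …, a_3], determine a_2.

6

Repeatedly divide and take the remainder:
853 ÷ 28 → quotient 30, remainder 13
28 ÷ 13 → quotient 2, remainder 2
13 ÷ 2 → quotient 6, remainder 1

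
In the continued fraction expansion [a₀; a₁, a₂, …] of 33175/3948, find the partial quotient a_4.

1

⌊33175/3948⌋ = 8, remainder 1591
⌊3948/1591⌋ = 2, remainder 766
⌊1591/766⌋ = 2, remainder 59
⌊766/59⌋ = 12, remainder 58
⌊59/58⌋ = 1, remainder 1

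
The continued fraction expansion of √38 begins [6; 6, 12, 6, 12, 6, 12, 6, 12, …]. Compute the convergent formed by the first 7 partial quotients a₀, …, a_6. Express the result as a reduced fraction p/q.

Start with 12.
6 + 1/(12/1) = 6 + 1/12 = 73/12
12 + 1/(73/12) = 12 + 12/73 = 888/73
6 + 1/(888/73) = 6 + 73/888 = 5401/888
12 + 1/(5401/888) = 12 + 888/5401 = 65700/5401
6 + 1/(65700/5401) = 6 + 5401/65700 = 399601/65700
6 + 1/(399601/65700) = 6 + 65700/399601 = 2463306/399601

2463306/399601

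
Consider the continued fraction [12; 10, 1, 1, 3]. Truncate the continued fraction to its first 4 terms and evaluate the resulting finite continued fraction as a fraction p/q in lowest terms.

254/21

Work from the innermost term outward:
Start with 1.
1 + 1/(1/1) = 1 + 1/1 = 2/1
10 + 1/(2/1) = 10 + 1/2 = 21/2
12 + 1/(21/2) = 12 + 2/21 = 254/21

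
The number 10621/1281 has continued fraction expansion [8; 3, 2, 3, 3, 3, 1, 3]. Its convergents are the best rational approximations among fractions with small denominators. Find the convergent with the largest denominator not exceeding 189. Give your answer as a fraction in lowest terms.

655/79

List convergents until the denominator exceeds the bound:
a_0 = 8: 8/1  (≤ bound)
a_1 = 3: 25/3  (≤ bound)
a_2 = 2: 58/7  (≤ bound)
a_3 = 3: 199/24  (≤ bound)
a_4 = 3: 655/79  (≤ bound)
a_5 = 3: 2164/261  (> 189, stop)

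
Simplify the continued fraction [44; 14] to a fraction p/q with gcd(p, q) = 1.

a_0 = 44: 44/1
a_1 = 14: 617/14

617/14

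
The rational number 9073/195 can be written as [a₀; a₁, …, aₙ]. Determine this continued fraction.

[46; 1, 1, 8, 2, 1, 3]

⌊9073/195⌋ = 46, remainder 103
⌊195/103⌋ = 1, remainder 92
⌊103/92⌋ = 1, remainder 11
⌊92/11⌋ = 8, remainder 4
⌊11/4⌋ = 2, remainder 3
⌊4/3⌋ = 1, remainder 1
⌊3/1⌋ = 3, remainder 0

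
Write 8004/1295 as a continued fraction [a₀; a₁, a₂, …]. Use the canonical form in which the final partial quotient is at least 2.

Repeatedly divide and take the remainder:
8004 = 6·1295 + 234, so a_0 = 6
1295 = 5·234 + 125, so a_1 = 5
234 = 1·125 + 109, so a_2 = 1
125 = 1·109 + 16, so a_3 = 1
109 = 6·16 + 13, so a_4 = 6
16 = 1·13 + 3, so a_5 = 1
13 = 4·3 + 1, so a_6 = 4
3 = 3·1 + 0, so a_7 = 3

[6; 5, 1, 1, 6, 1, 4, 3]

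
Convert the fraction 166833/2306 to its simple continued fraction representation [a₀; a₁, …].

Repeatedly divide and take the remainder:
⌊166833/2306⌋ = 72, remainder 801
⌊2306/801⌋ = 2, remainder 704
⌊801/704⌋ = 1, remainder 97
⌊704/97⌋ = 7, remainder 25
⌊97/25⌋ = 3, remainder 22
⌊25/22⌋ = 1, remainder 3
⌊22/3⌋ = 7, remainder 1
⌊3/1⌋ = 3, remainder 0

[72; 2, 1, 7, 3, 1, 7, 3]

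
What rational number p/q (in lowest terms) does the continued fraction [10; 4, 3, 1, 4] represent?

a_0 = 10: 10/1
a_1 = 4: 41/4
a_2 = 3: 133/13
a_3 = 1: 174/17
a_4 = 4: 829/81

829/81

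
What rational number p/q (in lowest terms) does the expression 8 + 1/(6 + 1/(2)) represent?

106/13

Start with 2.
6 + 1/(2/1) = 6 + 1/2 = 13/2
8 + 1/(13/2) = 8 + 2/13 = 106/13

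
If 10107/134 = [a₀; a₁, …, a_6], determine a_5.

1

10107 = 75·134 + 57, so a_0 = 75
134 = 2·57 + 20, so a_1 = 2
57 = 2·20 + 17, so a_2 = 2
20 = 1·17 + 3, so a_3 = 1
17 = 5·3 + 2, so a_4 = 5
3 = 1·2 + 1, so a_5 = 1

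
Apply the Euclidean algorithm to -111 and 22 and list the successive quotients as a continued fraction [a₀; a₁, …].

Run the Euclidean algorithm, recording each quotient:
-111 = -6·22 + 21, so a_0 = -6
22 = 1·21 + 1, so a_1 = 1
21 = 21·1 + 0, so a_2 = 21

[-6; 1, 21]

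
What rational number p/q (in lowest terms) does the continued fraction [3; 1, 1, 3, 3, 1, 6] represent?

724/203

Starting at the tail and folding back:
Start with 6.
1 + 1/(6/1) = 1 + 1/6 = 7/6
3 + 1/(7/6) = 3 + 6/7 = 27/7
3 + 1/(27/7) = 3 + 7/27 = 88/27
1 + 1/(88/27) = 1 + 27/88 = 115/88
1 + 1/(115/88) = 1 + 88/115 = 203/115
3 + 1/(203/115) = 3 + 115/203 = 724/203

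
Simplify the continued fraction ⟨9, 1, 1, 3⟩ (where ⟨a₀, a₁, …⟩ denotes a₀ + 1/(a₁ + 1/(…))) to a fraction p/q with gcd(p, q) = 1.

67/7

Compute successive convergents:
a_0 = 9: 9/1
a_1 = 1: 10/1
a_2 = 1: 19/2
a_3 = 3: 67/7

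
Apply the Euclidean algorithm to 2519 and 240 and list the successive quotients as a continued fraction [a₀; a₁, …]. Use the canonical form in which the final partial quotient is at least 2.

2519 ÷ 240 → quotient 10, remainder 119
240 ÷ 119 → quotient 2, remainder 2
119 ÷ 2 → quotient 59, remainder 1
2 ÷ 1 → quotient 2, remainder 0

[10; 2, 59, 2]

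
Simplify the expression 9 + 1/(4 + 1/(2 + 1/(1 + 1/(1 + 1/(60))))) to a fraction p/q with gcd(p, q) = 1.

Start with 60.
1 + 1/(60/1) = 1 + 1/60 = 61/60
1 + 1/(61/60) = 1 + 60/61 = 121/61
2 + 1/(121/61) = 2 + 61/121 = 303/121
4 + 1/(303/121) = 4 + 121/303 = 1333/303
9 + 1/(1333/303) = 9 + 303/1333 = 12300/1333

12300/1333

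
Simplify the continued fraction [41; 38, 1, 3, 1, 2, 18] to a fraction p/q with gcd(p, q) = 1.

408945/9968

Build up convergents one term at a time:
a_0 = 41: 41/1
a_1 = 38: 1559/38
a_2 = 1: 1600/39
a_3 = 3: 6359/155
a_4 = 1: 7959/194
a_5 = 2: 22277/543
a_6 = 18: 408945/9968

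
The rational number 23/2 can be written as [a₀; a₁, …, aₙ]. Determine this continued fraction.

Run the Euclidean algorithm, recording each quotient:
23 ÷ 2 → quotient 11, remainder 1
2 ÷ 1 → quotient 2, remainder 0

[11; 2]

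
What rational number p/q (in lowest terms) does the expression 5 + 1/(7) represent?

Work from the innermost term outward:
Start with 7.
5 + 1/(7/1) = 5 + 1/7 = 36/7

36/7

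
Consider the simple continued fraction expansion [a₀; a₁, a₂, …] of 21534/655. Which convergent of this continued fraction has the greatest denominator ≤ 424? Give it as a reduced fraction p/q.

List convergents until the denominator exceeds the bound:
a_0 = 32: 32/1  (≤ bound)
a_1 = 1: 33/1  (≤ bound)
a_2 = 7: 263/8  (≤ bound)
a_3 = 11: 2926/89  (≤ bound)
a_4 = 1: 3189/97  (≤ bound)
a_5 = 1: 6115/186  (≤ bound)
a_6 = 3: 21534/655  (> 424, stop)

6115/186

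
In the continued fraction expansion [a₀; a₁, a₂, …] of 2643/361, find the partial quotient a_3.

Repeatedly divide and take the remainder:
2643 = 7·361 + 116, so a_0 = 7
361 = 3·116 + 13, so a_1 = 3
116 = 8·13 + 12, so a_2 = 8
13 = 1·12 + 1, so a_3 = 1

1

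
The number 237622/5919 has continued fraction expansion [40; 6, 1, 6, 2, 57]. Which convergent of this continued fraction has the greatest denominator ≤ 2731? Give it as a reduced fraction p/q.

a_0 = 40: 40/1  (≤ bound)
a_1 = 6: 241/6  (≤ bound)
a_2 = 1: 281/7  (≤ bound)
a_3 = 6: 1927/48  (≤ bound)
a_4 = 2: 4135/103  (≤ bound)
a_5 = 57: 237622/5919  (> 2731, stop)

4135/103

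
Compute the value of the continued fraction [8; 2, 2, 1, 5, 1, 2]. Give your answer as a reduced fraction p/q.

Start with 2.
1 + 1/(2/1) = 1 + 1/2 = 3/2
5 + 1/(3/2) = 5 + 2/3 = 17/3
1 + 1/(17/3) = 1 + 3/17 = 20/17
2 + 1/(20/17) = 2 + 17/20 = 57/20
2 + 1/(57/20) = 2 + 20/57 = 134/57
8 + 1/(134/57) = 8 + 57/134 = 1129/134

1129/134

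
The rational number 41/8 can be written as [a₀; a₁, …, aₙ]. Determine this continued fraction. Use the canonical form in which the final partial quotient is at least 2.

[5; 8]

41 ÷ 8 → quotient 5, remainder 1
8 ÷ 1 → quotient 8, remainder 0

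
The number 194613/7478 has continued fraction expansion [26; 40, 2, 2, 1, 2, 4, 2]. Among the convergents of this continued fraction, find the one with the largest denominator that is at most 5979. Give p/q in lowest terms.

87313/3355

List convergents until the denominator exceeds the bound:
a_0 = 26: 26/1  (≤ bound)
a_1 = 40: 1041/40  (≤ bound)
a_2 = 2: 2108/81  (≤ bound)
a_3 = 2: 5257/202  (≤ bound)
a_4 = 1: 7365/283  (≤ bound)
a_5 = 2: 19987/768  (≤ bound)
a_6 = 4: 87313/3355  (≤ bound)
a_7 = 2: 194613/7478  (> 5979, stop)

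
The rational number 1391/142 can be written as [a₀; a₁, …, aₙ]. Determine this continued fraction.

[9; 1, 3, 1, 8, 1, 2]

⌊1391/142⌋ = 9, remainder 113
⌊142/113⌋ = 1, remainder 29
⌊113/29⌋ = 3, remainder 26
⌊29/26⌋ = 1, remainder 3
⌊26/3⌋ = 8, remainder 2
⌊3/2⌋ = 1, remainder 1
⌊2/1⌋ = 2, remainder 0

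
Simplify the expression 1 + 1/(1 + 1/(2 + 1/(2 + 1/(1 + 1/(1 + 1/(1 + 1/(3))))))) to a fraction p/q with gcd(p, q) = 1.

167/98

Start with 3.
1 + 1/(3/1) = 1 + 1/3 = 4/3
1 + 1/(4/3) = 1 + 3/4 = 7/4
1 + 1/(7/4) = 1 + 4/7 = 11/7
2 + 1/(11/7) = 2 + 7/11 = 29/11
2 + 1/(29/11) = 2 + 11/29 = 69/29
1 + 1/(69/29) = 1 + 29/69 = 98/69
1 + 1/(98/69) = 1 + 69/98 = 167/98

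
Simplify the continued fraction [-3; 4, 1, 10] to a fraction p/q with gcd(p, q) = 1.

-151/54

a_0 = -3: -3/1
a_1 = 4: -11/4
a_2 = 1: -14/5
a_3 = 10: -151/54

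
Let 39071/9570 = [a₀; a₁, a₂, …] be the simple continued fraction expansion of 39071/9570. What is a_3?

7

Apply division with remainder until the remainder is 0:
39071 = 4·9570 + 791, so a_0 = 4
9570 = 12·791 + 78, so a_1 = 12
791 = 10·78 + 11, so a_2 = 10
78 = 7·11 + 1, so a_3 = 7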